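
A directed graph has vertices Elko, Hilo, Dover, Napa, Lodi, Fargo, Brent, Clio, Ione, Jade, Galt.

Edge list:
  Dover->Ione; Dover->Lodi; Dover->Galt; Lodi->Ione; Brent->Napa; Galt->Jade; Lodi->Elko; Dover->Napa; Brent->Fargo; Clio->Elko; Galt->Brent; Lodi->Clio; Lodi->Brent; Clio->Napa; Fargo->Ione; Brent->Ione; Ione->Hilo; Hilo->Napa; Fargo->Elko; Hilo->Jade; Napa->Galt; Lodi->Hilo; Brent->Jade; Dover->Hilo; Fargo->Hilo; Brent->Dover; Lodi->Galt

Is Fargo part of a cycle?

Yes

Fargo is on a cycle iff Fargo can reach itself via ≥1 edge.
Fargo → Hilo → Napa → Galt → Brent → Fargo — yes.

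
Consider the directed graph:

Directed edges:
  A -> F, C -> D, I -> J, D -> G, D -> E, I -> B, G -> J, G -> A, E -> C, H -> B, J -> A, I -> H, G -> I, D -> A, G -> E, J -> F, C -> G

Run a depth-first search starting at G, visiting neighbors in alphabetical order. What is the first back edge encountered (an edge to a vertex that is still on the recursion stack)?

D->E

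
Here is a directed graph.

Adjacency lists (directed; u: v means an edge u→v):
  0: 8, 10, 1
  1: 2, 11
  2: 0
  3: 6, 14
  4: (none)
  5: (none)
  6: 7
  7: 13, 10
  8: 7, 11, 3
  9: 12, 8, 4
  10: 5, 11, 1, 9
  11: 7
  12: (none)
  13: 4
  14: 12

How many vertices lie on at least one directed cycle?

10

A vertex is on a directed cycle iff it belongs to a strongly connected component of size ≥ 2 (or has a self-loop).
The vertices on cycles are {0, 1, 2, 3, 6, 7, 8, 9, 10, 11} — 10 in total.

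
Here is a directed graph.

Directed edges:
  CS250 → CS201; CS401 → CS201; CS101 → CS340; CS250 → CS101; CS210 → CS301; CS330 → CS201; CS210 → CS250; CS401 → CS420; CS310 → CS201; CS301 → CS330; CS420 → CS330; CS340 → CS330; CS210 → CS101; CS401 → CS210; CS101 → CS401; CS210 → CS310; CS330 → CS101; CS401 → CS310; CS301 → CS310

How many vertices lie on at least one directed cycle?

A vertex is on a directed cycle iff it belongs to a strongly connected component of size ≥ 2 (or has a self-loop).
The vertices on cycles are {CS101, CS210, CS250, CS301, CS330, CS340, CS401, CS420} — 8 in total.

8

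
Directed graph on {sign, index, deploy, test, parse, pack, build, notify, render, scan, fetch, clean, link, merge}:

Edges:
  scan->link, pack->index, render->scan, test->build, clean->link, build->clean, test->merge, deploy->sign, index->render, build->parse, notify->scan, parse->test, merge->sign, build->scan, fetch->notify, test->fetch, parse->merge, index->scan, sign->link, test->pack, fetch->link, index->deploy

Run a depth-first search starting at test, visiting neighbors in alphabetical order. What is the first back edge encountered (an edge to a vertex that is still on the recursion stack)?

parse->test

DFS from test (visiting neighbors in alphabetical order); mark gray on enter, black on exit:
test gray
  build gray
    clean gray
      link gray
      link black
    clean black
    parse gray
      merge gray
        sign gray
          sign→link: link black — skip
        sign black
      merge black
      parse→test: test is gray → back edge
First back edge: parse → test.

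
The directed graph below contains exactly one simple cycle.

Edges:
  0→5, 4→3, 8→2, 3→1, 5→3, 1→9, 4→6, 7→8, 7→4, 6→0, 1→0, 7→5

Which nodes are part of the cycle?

0, 1, 3, 5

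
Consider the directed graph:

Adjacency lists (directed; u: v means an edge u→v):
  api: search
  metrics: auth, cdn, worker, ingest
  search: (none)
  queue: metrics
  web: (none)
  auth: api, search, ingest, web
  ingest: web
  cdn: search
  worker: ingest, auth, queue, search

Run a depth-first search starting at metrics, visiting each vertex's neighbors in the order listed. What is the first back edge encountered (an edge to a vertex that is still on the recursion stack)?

DFS from metrics (visiting each vertex's neighbors in the order listed); mark gray on enter, black on exit:
metrics gray
  auth gray
    api gray
      search gray
      search black
    api black
    auth→search: search black — skip
    ingest gray
      web gray
      web black
    ingest black
    auth→web: web black — skip
  auth black
  cdn gray
    cdn→search: search black — skip
  cdn black
  worker gray
    worker→ingest: ingest black — skip
    worker→auth: auth black — skip
    queue gray
      queue→metrics: metrics is gray → back edge
First back edge: queue → metrics.

queue→metrics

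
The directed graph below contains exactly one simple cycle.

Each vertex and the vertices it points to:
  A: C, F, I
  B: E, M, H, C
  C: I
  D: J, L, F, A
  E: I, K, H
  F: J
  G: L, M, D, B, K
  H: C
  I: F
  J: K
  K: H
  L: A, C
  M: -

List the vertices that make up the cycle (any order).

DFS with gray/black marking from J:
J gray
  K gray
    H gray
      C gray
        I gray
          F gray
            F→J: J is gray → back edge
Back edge closes the cycle J → K → H → C → I → F → J; its vertices are {C, F, H, I, J, K}.

C, F, H, I, J, K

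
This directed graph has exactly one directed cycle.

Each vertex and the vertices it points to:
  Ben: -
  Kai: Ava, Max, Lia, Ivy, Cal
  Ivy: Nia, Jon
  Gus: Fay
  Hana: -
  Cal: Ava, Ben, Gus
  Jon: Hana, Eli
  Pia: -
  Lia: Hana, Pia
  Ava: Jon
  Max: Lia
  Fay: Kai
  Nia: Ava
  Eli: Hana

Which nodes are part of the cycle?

DFS with gray/black marking from Kai:
Kai gray
  Ava gray
    Jon gray
      Hana gray
      Hana black
      Eli gray
        Eli→Hana: Hana black — skip
      Eli black
    Jon black
  Ava black
  Max gray
    Lia gray
      Lia→Hana: Hana black — skip
      Pia gray
      Pia black
    Lia black
  Max black
  Kai→Lia: Lia black — skip
  Ivy gray
    Nia gray
      Nia→Ava: Ava black — skip
    Nia black
    Ivy→Jon: Jon black — skip
  Ivy black
  Cal gray
    Cal→Ava: Ava black — skip
    Ben gray
    Ben black
    Gus gray
      Fay gray
        Fay→Kai: Kai is gray → back edge
Back edge closes the cycle Kai → Cal → Gus → Fay → Kai; its vertices are {Cal, Fay, Gus, Kai}.

Cal, Fay, Gus, Kai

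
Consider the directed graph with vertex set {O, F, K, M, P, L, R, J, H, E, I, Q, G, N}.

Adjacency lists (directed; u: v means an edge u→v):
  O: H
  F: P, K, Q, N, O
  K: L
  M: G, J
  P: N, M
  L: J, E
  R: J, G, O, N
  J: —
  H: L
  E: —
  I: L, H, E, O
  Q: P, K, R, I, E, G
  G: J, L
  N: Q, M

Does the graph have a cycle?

Yes

DFS with white/gray/black marking, starting from R:
R gray
  J gray
  J black
  G gray
    G→J: J black — skip
    L gray
      L→J: J black — skip
      E gray
      E black
    L black
  G black
  O gray
    H gray
      H→L: L black — skip
    H black
  O black
  N gray
    Q gray
      P gray
        P→N: N is gray → back edge
Back edge found, so a cycle exists: N → Q → P → N.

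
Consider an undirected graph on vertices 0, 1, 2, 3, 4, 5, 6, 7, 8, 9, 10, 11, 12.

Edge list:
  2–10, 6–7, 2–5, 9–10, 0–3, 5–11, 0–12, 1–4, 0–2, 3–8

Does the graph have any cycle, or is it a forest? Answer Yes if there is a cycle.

DFS, tracking each vertex's parent; an edge to a visited non-parent vertex closes a cycle.
Start from 7:
visit 7 (parent –)
  visit 6 (parent 7)
    6–7: parent, skip
visit 0 (parent –)
  visit 12 (parent 0)
    12–0: parent, skip
  visit 3 (parent 0)
    visit 8 (parent 3)
      8–3: parent, skip
    3–0: parent, skip
  visit 2 (parent 0)
    visit 5 (parent 2)
      visit 11 (parent 5)
        11–5: parent, skip
      5–2: parent, skip
    visit 10 (parent 2)
      10–2: parent, skip
      visit 9 (parent 10)
        9–10: parent, skip
    2–0: parent, skip
visit 1 (parent –)
  visit 4 (parent 1)
    4–1: parent, skip
No non-parent visited neighbor found — the graph is a forest.

No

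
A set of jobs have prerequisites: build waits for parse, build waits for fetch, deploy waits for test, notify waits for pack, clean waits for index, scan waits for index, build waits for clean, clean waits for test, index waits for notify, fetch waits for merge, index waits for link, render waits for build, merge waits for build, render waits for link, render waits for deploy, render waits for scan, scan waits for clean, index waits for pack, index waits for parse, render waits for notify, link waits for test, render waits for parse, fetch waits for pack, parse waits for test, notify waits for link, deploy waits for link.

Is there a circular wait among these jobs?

Yes

DFS with white/gray/black marking, starting from notify:
notify gray
  pack gray
  pack black
  link gray
    test gray
    test black
  link black
notify black
index gray
  index→notify: notify black — skip
  parse gray
    parse→test: test black — skip
  parse black
  index→link: link black — skip
  index→pack: pack black — skip
index black
render gray
  render→link: link black — skip
  render→parse: parse black — skip
  render→notify: notify black — skip
  scan gray
    clean gray
      clean→index: index black — skip
      clean→test: test black — skip
    clean black
    scan→index: index black — skip
  scan black
  deploy gray
    deploy→test: test black — skip
    deploy→link: link black — skip
  deploy black
  build gray
    build→clean: clean black — skip
    build→parse: parse black — skip
    fetch gray
      fetch→pack: pack black — skip
      merge gray
        merge→build: build is gray → back edge
Back edge found, so a cycle exists: build → fetch → merge → build.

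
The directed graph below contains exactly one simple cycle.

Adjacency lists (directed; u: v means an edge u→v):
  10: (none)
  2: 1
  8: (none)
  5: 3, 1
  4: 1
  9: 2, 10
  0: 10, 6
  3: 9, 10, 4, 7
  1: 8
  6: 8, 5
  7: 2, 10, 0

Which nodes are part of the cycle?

0, 3, 5, 6, 7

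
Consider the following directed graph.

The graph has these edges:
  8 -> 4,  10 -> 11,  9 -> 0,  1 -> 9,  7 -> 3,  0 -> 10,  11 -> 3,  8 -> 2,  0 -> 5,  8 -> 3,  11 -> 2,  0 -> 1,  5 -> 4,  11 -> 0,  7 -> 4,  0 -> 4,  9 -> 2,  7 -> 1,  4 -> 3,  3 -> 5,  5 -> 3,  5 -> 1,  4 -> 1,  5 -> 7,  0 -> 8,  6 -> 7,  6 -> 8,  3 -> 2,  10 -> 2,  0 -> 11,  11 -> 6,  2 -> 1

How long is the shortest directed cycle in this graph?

2

For each vertex v, BFS finds the shortest path from v back to v.
The shortest such closed walk is 0 → 11 → 0, length 2.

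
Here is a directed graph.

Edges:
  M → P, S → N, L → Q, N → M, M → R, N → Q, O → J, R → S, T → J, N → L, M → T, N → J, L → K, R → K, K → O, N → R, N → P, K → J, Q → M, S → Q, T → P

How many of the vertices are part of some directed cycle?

6

A vertex is on a directed cycle iff it belongs to a strongly connected component of size ≥ 2 (or has a self-loop).
The vertices on cycles are {L, M, N, Q, R, S} — 6 in total.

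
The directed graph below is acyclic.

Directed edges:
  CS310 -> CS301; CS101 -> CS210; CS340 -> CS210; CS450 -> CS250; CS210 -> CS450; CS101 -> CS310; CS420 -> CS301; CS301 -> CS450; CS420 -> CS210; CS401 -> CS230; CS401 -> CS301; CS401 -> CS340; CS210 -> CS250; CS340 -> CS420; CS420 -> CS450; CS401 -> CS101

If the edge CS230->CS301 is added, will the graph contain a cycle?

No

Adding CS230→CS301 creates a cycle iff CS301 can already reach CS230.
Explore from CS301: no path reaches CS230. The graph stays acyclic.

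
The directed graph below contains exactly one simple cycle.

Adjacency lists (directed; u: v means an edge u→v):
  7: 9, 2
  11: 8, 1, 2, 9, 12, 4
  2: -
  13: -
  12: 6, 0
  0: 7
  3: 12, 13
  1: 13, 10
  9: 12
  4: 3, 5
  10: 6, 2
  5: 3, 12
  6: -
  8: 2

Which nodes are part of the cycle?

0, 7, 9, 12

DFS with gray/black marking from 9:
9 gray
  12 gray
    6 gray
    6 black
    0 gray
      7 gray
        7→9: 9 is gray → back edge
Back edge closes the cycle 9 → 12 → 0 → 7 → 9; its vertices are {0, 7, 9, 12}.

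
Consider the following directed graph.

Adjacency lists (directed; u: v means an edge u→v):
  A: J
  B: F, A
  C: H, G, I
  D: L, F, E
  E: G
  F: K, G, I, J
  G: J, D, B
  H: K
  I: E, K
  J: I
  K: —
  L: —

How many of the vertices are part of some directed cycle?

A vertex is on a directed cycle iff it belongs to a strongly connected component of size ≥ 2 (or has a self-loop).
The vertices on cycles are {A, B, D, E, F, G, I, J} — 8 in total.

8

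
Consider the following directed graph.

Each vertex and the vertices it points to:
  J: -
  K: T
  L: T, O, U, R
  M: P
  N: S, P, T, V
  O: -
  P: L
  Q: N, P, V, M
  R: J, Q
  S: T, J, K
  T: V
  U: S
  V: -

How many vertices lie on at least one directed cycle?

6

A vertex is on a directed cycle iff it belongs to a strongly connected component of size ≥ 2 (or has a self-loop).
The vertices on cycles are {L, M, N, P, Q, R} — 6 in total.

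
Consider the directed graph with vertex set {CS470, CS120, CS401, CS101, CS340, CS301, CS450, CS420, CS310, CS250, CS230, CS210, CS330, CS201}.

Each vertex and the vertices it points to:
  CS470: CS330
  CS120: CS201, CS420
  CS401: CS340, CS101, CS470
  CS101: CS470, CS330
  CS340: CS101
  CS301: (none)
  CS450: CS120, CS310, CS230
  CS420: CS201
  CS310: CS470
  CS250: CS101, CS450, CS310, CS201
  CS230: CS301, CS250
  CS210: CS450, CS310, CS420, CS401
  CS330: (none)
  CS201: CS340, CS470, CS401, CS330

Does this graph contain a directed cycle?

DFS with white/gray/black marking, starting from CS120:
CS120 gray
  CS201 gray
    CS340 gray
      CS101 gray
        CS470 gray
          CS330 gray
          CS330 black
        CS470 black
        CS101→CS330: CS330 black — skip
      CS101 black
    CS340 black
    CS201→CS470: CS470 black — skip
    CS401 gray
      CS401→CS340: CS340 black — skip
      CS401→CS101: CS101 black — skip
      CS401→CS470: CS470 black — skip
    CS401 black
    CS201→CS330: CS330 black — skip
  CS201 black
  CS420 gray
    CS420→CS201: CS201 black — skip
  CS420 black
CS120 black
CS301 gray
CS301 black
CS450 gray
  CS450→CS120: CS120 black — skip
  CS310 gray
    CS310→CS470: CS470 black — skip
  CS310 black
  CS230 gray
    CS230→CS301: CS301 black — skip
    CS250 gray
      CS250→CS101: CS101 black — skip
      CS250→CS450: CS450 is gray → back edge
Back edge found, so a cycle exists: CS450 → CS230 → CS250 → CS450.

Yes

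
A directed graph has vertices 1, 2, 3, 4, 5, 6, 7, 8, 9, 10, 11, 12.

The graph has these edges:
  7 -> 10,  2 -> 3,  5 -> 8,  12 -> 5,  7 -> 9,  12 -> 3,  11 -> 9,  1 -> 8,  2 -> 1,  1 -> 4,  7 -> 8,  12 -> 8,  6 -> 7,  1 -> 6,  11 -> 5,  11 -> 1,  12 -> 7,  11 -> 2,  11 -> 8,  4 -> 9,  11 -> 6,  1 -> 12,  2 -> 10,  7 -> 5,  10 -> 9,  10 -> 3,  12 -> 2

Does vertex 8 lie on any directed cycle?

8 lies on a cycle iff there is a path from 8 back to itself.
Exploring from 8, it never reaches itself; equivalently, its strongly connected component is a singleton.

No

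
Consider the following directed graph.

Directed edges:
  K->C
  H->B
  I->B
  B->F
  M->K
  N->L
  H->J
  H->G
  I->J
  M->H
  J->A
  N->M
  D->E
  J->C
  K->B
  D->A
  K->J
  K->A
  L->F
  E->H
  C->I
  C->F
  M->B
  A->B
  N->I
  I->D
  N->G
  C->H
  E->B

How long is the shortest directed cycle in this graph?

3

For each vertex v, BFS finds the shortest path from v back to v.
The shortest such closed walk is H → J → C → H, length 3.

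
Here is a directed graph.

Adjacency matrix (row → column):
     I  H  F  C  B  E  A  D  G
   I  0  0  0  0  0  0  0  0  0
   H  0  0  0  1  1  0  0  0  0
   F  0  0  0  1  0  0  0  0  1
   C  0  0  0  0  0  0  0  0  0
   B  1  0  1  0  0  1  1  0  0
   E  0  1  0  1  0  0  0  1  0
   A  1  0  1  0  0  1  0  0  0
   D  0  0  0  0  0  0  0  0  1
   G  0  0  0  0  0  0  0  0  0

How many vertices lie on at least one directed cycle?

A vertex is on a directed cycle iff it belongs to a strongly connected component of size ≥ 2 (or has a self-loop).
The vertices on cycles are {A, B, E, H} — 4 in total.

4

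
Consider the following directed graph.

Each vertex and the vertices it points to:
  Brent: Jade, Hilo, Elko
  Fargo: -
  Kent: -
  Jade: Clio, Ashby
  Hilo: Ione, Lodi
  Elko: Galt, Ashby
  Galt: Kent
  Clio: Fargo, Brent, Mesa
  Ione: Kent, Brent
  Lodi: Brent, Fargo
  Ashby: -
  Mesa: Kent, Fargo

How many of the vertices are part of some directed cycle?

6

A vertex is on a directed cycle iff it belongs to a strongly connected component of size ≥ 2 (or has a self-loop).
The vertices on cycles are {Clio, Hilo, Ione, Jade, Lodi, Brent} — 6 in total.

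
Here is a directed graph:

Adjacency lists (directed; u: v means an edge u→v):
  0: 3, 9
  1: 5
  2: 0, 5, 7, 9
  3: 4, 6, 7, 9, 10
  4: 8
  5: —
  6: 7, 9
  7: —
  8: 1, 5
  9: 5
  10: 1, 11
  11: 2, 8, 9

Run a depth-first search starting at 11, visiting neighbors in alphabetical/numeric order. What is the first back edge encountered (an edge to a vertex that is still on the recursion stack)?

DFS from 11 (visiting neighbors in alphabetical/numeric order); mark gray on enter, black on exit:
11 gray
  2 gray
    0 gray
      3 gray
        4 gray
          8 gray
            1 gray
              5 gray
              5 black
            1 black
            8→5: 5 black — skip
          8 black
        4 black
        6 gray
          7 gray
          7 black
          9 gray
            9→5: 5 black — skip
          9 black
        6 black
        3→7: 7 black — skip
        3→9: 9 black — skip
        10 gray
          10→1: 1 black — skip
          10→11: 11 is gray → back edge
First back edge: 10 → 11.

10->11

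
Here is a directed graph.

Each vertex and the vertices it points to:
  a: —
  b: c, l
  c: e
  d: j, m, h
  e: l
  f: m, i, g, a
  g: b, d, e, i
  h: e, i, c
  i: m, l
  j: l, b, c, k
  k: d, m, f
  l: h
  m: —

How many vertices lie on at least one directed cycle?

10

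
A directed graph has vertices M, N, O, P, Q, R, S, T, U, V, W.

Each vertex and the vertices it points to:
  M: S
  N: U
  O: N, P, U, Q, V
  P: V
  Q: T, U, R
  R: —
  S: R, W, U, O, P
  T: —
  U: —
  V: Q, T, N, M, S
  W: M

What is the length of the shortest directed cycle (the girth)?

For each vertex v, BFS finds the shortest path from v back to v.
The shortest such closed walk is O → V → S → O, length 3.

3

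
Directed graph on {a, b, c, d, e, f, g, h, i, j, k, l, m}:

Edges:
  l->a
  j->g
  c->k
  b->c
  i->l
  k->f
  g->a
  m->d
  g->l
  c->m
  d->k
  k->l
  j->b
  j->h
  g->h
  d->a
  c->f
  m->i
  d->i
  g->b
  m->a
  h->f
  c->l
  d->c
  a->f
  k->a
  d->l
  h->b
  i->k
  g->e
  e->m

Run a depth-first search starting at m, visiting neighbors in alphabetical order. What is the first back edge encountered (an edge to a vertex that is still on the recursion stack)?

DFS from m (visiting neighbors in alphabetical order); mark gray on enter, black on exit:
m gray
  a gray
    f gray
    f black
  a black
  d gray
    d→a: a black — skip
    c gray
      c→f: f black — skip
      k gray
        k→a: a black — skip
        k→f: f black — skip
        l gray
          l→a: a black — skip
        l black
      k black
      c→l: l black — skip
      c→m: m is gray → back edge
First back edge: c → m.

c→m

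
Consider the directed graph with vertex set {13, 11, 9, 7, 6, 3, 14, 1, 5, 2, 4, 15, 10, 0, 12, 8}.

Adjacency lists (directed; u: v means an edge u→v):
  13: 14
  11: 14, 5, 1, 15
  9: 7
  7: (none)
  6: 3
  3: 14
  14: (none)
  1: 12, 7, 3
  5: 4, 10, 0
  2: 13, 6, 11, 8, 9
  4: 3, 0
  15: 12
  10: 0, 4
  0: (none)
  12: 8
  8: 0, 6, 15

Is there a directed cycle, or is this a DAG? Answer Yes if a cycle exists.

DFS with white/gray/black marking, starting from 3:
3 gray
  14 gray
  14 black
3 black
13 gray
  13→14: 14 black — skip
13 black
11 gray
  11→14: 14 black — skip
  5 gray
    4 gray
      4→3: 3 black — skip
      0 gray
      0 black
    4 black
    10 gray
      10→0: 0 black — skip
      10→4: 4 black — skip
    10 black
    5→0: 0 black — skip
  5 black
  1 gray
    12 gray
      8 gray
        8→0: 0 black — skip
        6 gray
          6→3: 3 black — skip
        6 black
        15 gray
          15→12: 12 is gray → back edge
Back edge found, so a cycle exists: 12 → 8 → 15 → 12.

Yes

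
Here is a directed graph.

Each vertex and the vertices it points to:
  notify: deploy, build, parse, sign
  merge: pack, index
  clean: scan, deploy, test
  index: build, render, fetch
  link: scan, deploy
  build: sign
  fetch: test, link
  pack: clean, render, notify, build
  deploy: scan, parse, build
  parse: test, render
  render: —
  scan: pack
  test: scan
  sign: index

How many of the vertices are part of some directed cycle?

A vertex is on a directed cycle iff it belongs to a strongly connected component of size ≥ 2 (or has a self-loop).
The vertices on cycles are {link, pack, scan, sign, test, build, clean, fetch, index, parse, deploy, notify} — 12 in total.

12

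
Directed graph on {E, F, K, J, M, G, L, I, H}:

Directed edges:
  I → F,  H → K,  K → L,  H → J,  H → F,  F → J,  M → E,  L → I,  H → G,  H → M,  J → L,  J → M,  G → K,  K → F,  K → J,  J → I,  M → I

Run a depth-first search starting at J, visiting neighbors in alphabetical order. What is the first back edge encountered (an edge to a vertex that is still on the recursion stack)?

F->J

DFS from J (visiting neighbors in alphabetical order); mark gray on enter, black on exit:
J gray
  I gray
    F gray
      F→J: J is gray → back edge
First back edge: F → J.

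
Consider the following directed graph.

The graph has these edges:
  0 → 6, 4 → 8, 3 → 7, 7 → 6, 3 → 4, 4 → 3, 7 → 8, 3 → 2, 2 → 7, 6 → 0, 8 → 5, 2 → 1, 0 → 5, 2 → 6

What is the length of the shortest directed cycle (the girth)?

For each vertex v, BFS finds the shortest path from v back to v.
The shortest such closed walk is 4 → 3 → 4, length 2.

2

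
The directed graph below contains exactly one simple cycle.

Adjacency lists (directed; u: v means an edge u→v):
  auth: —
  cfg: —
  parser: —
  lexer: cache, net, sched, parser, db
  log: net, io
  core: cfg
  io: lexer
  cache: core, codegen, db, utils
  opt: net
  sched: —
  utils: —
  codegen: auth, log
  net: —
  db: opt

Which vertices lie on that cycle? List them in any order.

DFS with gray/black marking from log:
log gray
  net gray
  net black
  io gray
    lexer gray
      cache gray
        core gray
          cfg gray
          cfg black
        core black
        codegen gray
          auth gray
          auth black
          codegen→log: log is gray → back edge
Back edge closes the cycle log → io → lexer → cache → codegen → log; its vertices are {io, log, cache, lexer, codegen}.

io, log, cache, lexer, codegen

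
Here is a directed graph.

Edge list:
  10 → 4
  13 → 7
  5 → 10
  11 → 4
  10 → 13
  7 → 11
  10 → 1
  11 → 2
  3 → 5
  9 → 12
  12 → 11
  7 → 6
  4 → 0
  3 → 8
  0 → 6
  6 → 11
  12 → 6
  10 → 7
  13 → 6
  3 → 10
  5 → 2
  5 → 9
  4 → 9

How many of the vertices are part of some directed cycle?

A vertex is on a directed cycle iff it belongs to a strongly connected component of size ≥ 2 (or has a self-loop).
The vertices on cycles are {0, 4, 6, 9, 11, 12} — 6 in total.

6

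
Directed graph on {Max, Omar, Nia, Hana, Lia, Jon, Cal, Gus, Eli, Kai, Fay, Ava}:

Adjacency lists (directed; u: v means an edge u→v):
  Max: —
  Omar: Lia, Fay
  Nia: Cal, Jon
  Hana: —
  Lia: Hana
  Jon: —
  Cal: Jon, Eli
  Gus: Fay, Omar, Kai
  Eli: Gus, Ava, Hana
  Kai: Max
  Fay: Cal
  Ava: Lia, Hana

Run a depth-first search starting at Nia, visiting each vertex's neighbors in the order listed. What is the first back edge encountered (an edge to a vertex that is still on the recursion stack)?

Fay->Cal

DFS from Nia (visiting each vertex's neighbors in the order listed); mark gray on enter, black on exit:
Nia gray
  Cal gray
    Jon gray
    Jon black
    Eli gray
      Gus gray
        Fay gray
          Fay→Cal: Cal is gray → back edge
First back edge: Fay → Cal.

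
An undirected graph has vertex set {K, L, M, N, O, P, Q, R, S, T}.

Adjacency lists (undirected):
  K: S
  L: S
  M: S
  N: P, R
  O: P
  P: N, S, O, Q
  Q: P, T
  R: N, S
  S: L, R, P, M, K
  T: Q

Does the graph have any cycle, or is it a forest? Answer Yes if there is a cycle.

DFS, tracking each vertex's parent; an edge to a visited non-parent vertex closes a cycle.
Start from Q:
visit Q (parent –)
  visit P (parent Q)
    visit N (parent P)
      N–P: parent, skip
      visit R (parent N)
        R–N: parent, skip
        visit S (parent R)
          visit L (parent S)
            L–S: parent, skip
          S–R: parent, skip
          S–P: P visited and ≠ parent → cycle
Cycle: P – N – R – S – P.

Yes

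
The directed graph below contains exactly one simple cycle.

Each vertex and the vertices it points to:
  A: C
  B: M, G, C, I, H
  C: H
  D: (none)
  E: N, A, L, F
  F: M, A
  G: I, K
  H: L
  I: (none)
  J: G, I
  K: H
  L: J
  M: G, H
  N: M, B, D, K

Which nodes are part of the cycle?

G, H, J, K, L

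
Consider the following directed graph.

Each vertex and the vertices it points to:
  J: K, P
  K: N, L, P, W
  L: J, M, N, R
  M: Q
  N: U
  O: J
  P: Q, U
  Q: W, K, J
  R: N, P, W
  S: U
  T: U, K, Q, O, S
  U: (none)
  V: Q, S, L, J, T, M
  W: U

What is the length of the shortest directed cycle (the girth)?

3

For each vertex v, BFS finds the shortest path from v back to v.
The shortest such closed walk is L → J → K → L, length 3.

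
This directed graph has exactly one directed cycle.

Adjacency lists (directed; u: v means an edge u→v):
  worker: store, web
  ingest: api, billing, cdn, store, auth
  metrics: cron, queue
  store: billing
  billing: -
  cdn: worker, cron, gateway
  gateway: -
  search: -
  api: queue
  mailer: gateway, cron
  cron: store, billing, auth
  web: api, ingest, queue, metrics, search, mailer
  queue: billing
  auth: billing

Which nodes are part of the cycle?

cdn, web, ingest, worker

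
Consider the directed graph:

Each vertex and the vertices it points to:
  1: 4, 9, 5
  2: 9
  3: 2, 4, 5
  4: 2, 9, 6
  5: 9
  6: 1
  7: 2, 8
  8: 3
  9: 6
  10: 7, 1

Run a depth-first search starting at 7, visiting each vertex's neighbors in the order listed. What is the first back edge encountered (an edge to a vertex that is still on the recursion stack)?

4->2

DFS from 7 (visiting each vertex's neighbors in the order listed); mark gray on enter, black on exit:
7 gray
  2 gray
    9 gray
      6 gray
        1 gray
          4 gray
            4→2: 2 is gray → back edge
First back edge: 4 → 2.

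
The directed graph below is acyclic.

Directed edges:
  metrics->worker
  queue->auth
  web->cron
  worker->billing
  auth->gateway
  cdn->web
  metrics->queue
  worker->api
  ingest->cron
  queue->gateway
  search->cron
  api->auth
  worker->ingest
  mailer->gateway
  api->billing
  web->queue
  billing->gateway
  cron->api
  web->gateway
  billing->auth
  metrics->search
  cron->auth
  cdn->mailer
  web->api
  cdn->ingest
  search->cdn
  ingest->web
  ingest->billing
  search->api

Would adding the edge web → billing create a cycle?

Adding web→billing creates a cycle iff billing can already reach web.
Explore from billing: no path reaches web. The graph stays acyclic.

No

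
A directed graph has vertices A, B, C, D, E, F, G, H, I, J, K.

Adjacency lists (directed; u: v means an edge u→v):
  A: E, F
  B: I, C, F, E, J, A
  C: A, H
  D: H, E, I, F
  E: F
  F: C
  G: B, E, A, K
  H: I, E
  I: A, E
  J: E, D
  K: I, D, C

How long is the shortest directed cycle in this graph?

3

For each vertex v, BFS finds the shortest path from v back to v.
The shortest such closed walk is C → A → F → C, length 3.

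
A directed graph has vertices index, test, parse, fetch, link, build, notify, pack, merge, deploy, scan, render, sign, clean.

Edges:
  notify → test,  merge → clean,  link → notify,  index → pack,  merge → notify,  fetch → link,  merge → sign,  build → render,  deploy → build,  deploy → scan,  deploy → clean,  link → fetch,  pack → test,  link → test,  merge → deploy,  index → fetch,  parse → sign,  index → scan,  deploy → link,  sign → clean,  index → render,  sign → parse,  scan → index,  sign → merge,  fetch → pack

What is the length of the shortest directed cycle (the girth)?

For each vertex v, BFS finds the shortest path from v back to v.
The shortest such closed walk is merge → sign → merge, length 2.

2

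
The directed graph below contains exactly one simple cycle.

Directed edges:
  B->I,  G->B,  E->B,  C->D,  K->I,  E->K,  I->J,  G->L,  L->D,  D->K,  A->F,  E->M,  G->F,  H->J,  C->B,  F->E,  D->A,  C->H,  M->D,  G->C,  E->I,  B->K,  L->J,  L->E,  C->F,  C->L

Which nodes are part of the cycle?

A, D, E, F, M

DFS with gray/black marking from F:
F gray
  E gray
    I gray
      J gray
      J black
    I black
    K gray
      K→I: I black — skip
    K black
    B gray
      B→I: I black — skip
      B→K: K black — skip
    B black
    M gray
      D gray
        A gray
          A→F: F is gray → back edge
Back edge closes the cycle F → E → M → D → A → F; its vertices are {A, D, E, F, M}.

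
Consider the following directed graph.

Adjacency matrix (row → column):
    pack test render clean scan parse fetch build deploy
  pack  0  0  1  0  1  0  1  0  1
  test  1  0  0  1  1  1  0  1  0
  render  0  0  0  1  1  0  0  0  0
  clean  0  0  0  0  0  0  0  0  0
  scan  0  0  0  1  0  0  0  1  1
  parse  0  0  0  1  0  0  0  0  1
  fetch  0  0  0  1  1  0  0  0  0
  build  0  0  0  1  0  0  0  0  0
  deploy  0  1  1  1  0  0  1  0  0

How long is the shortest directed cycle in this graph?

3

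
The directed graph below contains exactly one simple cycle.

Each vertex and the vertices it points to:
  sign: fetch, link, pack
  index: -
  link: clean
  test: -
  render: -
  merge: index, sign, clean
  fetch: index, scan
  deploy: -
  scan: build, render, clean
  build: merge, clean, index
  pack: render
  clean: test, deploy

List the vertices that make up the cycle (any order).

scan, sign, build, fetch, merge

DFS with gray/black marking from build:
build gray
  merge gray
    index gray
    index black
    sign gray
      fetch gray
        fetch→index: index black — skip
        scan gray
          scan→build: build is gray → back edge
Back edge closes the cycle build → merge → sign → fetch → scan → build; its vertices are {scan, sign, build, fetch, merge}.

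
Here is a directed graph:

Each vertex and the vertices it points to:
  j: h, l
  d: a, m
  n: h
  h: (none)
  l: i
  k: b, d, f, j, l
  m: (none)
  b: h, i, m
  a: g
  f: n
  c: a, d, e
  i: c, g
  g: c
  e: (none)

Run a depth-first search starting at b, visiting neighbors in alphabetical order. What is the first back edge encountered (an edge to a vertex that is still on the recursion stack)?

DFS from b (visiting neighbors in alphabetical order); mark gray on enter, black on exit:
b gray
  h gray
  h black
  i gray
    c gray
      a gray
        g gray
          g→c: c is gray → back edge
First back edge: g → c.

g→c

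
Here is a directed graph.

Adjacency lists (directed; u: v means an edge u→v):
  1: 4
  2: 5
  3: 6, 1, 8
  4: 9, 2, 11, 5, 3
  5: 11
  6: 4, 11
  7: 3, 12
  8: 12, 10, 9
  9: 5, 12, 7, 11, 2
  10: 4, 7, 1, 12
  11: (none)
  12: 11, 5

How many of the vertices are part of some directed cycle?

8

A vertex is on a directed cycle iff it belongs to a strongly connected component of size ≥ 2 (or has a self-loop).
The vertices on cycles are {1, 3, 4, 6, 7, 8, 9, 10} — 8 in total.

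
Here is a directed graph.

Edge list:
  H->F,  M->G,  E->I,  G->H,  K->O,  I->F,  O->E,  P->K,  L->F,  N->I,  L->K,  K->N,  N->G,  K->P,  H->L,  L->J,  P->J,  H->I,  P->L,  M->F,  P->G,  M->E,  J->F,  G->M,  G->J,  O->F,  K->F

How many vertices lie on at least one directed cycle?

7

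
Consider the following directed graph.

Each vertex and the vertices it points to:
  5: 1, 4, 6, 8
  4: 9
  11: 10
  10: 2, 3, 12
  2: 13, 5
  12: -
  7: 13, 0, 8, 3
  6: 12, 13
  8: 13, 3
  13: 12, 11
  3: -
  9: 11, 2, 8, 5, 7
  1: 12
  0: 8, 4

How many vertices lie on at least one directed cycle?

A vertex is on a directed cycle iff it belongs to a strongly connected component of size ≥ 2 (or has a self-loop).
The vertices on cycles are {0, 2, 4, 5, 6, 7, 8, 9, 10, 11, 13} — 11 in total.

11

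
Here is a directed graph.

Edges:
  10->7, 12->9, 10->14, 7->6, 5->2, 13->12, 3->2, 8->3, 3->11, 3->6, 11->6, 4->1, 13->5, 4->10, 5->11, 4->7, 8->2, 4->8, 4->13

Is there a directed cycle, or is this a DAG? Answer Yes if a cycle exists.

No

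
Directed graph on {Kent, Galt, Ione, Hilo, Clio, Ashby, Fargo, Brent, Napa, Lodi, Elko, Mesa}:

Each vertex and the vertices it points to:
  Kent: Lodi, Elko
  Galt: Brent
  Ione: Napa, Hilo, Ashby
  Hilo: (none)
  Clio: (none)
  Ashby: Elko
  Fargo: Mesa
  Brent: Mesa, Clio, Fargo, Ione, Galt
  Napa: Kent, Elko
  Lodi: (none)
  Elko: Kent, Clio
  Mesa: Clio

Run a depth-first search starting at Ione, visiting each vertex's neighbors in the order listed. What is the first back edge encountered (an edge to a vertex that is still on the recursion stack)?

DFS from Ione (visiting each vertex's neighbors in the order listed); mark gray on enter, black on exit:
Ione gray
  Napa gray
    Kent gray
      Lodi gray
      Lodi black
      Elko gray
        Elko→Kent: Kent is gray → back edge
First back edge: Elko → Kent.

Elko→Kent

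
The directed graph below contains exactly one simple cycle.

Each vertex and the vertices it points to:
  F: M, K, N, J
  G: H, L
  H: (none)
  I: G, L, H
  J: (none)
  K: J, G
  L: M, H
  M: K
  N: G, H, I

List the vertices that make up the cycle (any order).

G, K, L, M

DFS with gray/black marking from M:
M gray
  K gray
    J gray
    J black
    G gray
      H gray
      H black
      L gray
        L→M: M is gray → back edge
Back edge closes the cycle M → K → G → L → M; its vertices are {G, K, L, M}.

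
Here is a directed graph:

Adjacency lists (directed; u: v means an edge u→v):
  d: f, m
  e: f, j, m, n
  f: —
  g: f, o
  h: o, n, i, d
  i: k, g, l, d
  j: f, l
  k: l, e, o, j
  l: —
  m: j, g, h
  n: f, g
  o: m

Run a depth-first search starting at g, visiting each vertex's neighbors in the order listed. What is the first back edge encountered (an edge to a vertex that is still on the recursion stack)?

m->g

DFS from g (visiting each vertex's neighbors in the order listed); mark gray on enter, black on exit:
g gray
  f gray
  f black
  o gray
    m gray
      j gray
        j→f: f black — skip
        l gray
        l black
      j black
      m→g: g is gray → back edge
First back edge: m → g.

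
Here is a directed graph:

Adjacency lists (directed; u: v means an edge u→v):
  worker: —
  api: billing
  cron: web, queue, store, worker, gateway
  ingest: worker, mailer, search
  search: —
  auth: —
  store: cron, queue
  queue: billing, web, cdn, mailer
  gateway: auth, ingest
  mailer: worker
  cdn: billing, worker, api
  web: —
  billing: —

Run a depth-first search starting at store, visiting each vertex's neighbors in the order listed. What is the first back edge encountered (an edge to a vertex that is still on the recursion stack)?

cron->store

DFS from store (visiting each vertex's neighbors in the order listed); mark gray on enter, black on exit:
store gray
  cron gray
    web gray
    web black
    queue gray
      billing gray
      billing black
      queue→web: web black — skip
      cdn gray
        cdn→billing: billing black — skip
        worker gray
        worker black
        api gray
          api→billing: billing black — skip
        api black
      cdn black
      mailer gray
        mailer→worker: worker black — skip
      mailer black
    queue black
    cron→store: store is gray → back edge
First back edge: cron → store.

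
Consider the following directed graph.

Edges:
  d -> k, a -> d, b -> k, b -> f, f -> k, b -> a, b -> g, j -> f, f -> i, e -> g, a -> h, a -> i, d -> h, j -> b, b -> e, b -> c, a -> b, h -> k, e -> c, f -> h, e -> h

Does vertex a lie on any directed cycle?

a is on a cycle iff a can reach itself via ≥1 edge.
a → b → a — yes.

Yes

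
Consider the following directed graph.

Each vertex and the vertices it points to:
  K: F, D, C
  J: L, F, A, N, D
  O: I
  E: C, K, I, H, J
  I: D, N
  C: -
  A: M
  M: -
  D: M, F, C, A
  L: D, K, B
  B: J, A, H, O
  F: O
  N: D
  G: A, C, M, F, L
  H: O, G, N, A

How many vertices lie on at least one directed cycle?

A vertex is on a directed cycle iff it belongs to a strongly connected component of size ≥ 2 (or has a self-loop).
The vertices on cycles are {B, D, F, G, H, I, J, L, N, O} — 10 in total.

10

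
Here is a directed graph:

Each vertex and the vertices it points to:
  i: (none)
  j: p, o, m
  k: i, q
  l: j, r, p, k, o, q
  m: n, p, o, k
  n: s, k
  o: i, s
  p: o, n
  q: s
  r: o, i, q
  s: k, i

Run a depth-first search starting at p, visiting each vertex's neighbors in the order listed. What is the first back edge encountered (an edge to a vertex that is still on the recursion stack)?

q->s

DFS from p (visiting each vertex's neighbors in the order listed); mark gray on enter, black on exit:
p gray
  o gray
    i gray
    i black
    s gray
      k gray
        k→i: i black — skip
        q gray
          q→s: s is gray → back edge
First back edge: q → s.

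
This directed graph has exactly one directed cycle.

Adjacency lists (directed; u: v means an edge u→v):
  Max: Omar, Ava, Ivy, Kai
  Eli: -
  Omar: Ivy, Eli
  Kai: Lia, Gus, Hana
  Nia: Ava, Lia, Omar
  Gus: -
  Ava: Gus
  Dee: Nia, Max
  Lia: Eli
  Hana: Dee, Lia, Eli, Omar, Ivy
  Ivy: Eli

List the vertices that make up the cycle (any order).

Dee, Kai, Max, Hana

DFS with gray/black marking from Dee:
Dee gray
  Nia gray
    Ava gray
      Gus gray
      Gus black
    Ava black
    Lia gray
      Eli gray
      Eli black
    Lia black
    Omar gray
      Ivy gray
        Ivy→Eli: Eli black — skip
      Ivy black
      Omar→Eli: Eli black — skip
    Omar black
  Nia black
  Max gray
    Max→Omar: Omar black — skip
    Max→Ava: Ava black — skip
    Max→Ivy: Ivy black — skip
    Kai gray
      Kai→Lia: Lia black — skip
      Kai→Gus: Gus black — skip
      Hana gray
        Hana→Dee: Dee is gray → back edge
Back edge closes the cycle Dee → Max → Kai → Hana → Dee; its vertices are {Dee, Kai, Max, Hana}.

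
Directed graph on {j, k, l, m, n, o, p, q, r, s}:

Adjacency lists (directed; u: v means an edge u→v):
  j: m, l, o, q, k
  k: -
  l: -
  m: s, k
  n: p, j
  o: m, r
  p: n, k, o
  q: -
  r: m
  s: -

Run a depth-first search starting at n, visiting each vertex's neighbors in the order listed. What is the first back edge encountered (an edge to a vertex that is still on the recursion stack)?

DFS from n (visiting each vertex's neighbors in the order listed); mark gray on enter, black on exit:
n gray
  p gray
    p→n: n is gray → back edge
First back edge: p → n.

p->n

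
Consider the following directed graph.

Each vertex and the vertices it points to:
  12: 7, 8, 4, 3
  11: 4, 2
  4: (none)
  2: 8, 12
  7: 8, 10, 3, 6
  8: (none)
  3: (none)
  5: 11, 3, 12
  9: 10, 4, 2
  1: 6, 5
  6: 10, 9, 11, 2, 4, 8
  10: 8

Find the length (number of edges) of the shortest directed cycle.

4

For each vertex v, BFS finds the shortest path from v back to v.
The shortest such closed walk is 12 → 7 → 6 → 2 → 12, length 4.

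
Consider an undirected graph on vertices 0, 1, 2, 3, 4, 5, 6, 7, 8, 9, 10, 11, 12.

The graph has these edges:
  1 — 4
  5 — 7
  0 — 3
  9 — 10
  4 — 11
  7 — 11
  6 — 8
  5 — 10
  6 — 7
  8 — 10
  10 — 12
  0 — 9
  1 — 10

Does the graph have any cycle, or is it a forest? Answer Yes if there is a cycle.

Yes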